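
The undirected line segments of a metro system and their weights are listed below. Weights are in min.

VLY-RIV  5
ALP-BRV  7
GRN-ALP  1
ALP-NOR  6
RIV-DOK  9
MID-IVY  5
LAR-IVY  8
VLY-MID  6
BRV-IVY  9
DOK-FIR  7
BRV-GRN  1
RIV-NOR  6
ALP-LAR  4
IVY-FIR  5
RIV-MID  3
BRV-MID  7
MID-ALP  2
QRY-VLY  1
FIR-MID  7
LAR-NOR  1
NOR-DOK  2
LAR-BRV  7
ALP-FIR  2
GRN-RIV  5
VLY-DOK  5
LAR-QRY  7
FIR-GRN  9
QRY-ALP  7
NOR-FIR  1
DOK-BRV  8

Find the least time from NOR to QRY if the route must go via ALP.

10 min

Best NOR to ALP: NOR–FIR–ALP costing 3
Best ALP to QRY: ALP–QRY costing 7
Total via ALP: 3 + 7 = 10 min.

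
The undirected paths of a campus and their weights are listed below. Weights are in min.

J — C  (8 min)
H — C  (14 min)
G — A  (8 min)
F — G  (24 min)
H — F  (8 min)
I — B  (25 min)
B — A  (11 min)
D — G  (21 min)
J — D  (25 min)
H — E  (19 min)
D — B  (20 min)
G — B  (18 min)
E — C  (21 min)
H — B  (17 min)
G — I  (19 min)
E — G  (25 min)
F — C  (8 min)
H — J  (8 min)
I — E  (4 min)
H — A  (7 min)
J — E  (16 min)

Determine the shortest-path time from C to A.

Enumerating some paths:
C - J - H - A: 8+8+7 = 23
C - F - H - A: 8+8+7 = 23
C - H - A: 14+7 = 21
Cheapest is C - H - A at 21 min.

21 min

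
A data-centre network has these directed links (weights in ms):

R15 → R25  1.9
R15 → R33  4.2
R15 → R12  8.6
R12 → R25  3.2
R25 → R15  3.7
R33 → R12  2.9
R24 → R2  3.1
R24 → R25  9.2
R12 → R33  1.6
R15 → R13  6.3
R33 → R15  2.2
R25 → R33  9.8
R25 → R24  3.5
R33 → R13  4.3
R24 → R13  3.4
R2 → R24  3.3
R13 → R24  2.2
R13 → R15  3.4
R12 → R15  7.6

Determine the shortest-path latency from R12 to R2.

9.8 ms

Running Dijkstra from R12:
R12: 0
R33: 1.6  (via R12)
R25: 3.2  (via R12)
R15: 3.8  (via R33)
R13: 5.9  (via R33)
R24: 6.7  (via R25)
R2: 9.8  (via R24)
Shortest route: R12–R25–R24–R2 = 9.8 ms.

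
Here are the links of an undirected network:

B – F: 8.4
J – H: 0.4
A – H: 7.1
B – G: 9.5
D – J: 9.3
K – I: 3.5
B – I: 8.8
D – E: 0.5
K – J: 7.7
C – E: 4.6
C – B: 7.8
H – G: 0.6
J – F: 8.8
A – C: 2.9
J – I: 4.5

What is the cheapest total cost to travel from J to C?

Enumerating some paths:
J - H - A - C: 0.4+7.1+2.9 = 10.4
J - D - E - C: 9.3+0.5+4.6 = 14.4
Cheapest is J - H - A - C at 10.4.

10.4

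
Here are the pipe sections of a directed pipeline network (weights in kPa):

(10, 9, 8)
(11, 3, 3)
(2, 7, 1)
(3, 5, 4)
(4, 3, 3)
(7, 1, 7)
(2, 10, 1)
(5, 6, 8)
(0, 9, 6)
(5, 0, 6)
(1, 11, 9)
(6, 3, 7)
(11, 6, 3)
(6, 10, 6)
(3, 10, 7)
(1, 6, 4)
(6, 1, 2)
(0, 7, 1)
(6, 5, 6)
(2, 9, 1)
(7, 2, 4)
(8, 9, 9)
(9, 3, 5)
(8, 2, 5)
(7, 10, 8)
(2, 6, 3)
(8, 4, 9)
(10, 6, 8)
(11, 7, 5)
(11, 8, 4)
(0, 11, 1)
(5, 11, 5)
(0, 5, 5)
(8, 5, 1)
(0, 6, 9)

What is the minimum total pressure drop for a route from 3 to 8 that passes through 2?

33 kPa

Best 3 to 2: 3–5–0–7–2 costing 15
Best 2 to 8: 2–6–1–11–8 costing 18
Total via 2: 15 + 18 = 33 kPa.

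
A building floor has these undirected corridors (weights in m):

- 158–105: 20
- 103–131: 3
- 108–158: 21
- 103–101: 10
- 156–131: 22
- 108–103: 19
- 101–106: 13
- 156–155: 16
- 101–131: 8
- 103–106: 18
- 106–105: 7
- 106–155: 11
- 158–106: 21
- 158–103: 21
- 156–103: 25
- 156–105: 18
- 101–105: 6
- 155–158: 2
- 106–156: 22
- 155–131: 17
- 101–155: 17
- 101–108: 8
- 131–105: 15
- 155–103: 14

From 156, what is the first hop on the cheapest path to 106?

106

Compare a few routes:
156 - 105 - 106: 18+7 = 25
156 - 155 - 106: 16+11 = 27
156 - 106: 22 = 22
Cheapest is 156 - 106 at 22 m.
So from 156 the first move is to 106.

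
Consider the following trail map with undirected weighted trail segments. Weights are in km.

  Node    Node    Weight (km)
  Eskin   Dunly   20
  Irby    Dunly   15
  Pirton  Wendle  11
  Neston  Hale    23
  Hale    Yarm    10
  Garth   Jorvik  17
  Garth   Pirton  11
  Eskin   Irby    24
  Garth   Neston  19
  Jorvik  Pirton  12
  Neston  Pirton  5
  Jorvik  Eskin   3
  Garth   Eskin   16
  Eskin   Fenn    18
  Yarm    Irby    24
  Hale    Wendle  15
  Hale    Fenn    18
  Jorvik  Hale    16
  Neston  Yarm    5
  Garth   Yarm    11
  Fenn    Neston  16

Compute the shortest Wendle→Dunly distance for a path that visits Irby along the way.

60 km

Shortest Wendle→Irby: Wendle → Pirton → Neston → Yarm → Irby = 45
Shortest Irby→Dunly: Irby → Dunly = 15
Total via Irby: 45 + 15 = 60 km.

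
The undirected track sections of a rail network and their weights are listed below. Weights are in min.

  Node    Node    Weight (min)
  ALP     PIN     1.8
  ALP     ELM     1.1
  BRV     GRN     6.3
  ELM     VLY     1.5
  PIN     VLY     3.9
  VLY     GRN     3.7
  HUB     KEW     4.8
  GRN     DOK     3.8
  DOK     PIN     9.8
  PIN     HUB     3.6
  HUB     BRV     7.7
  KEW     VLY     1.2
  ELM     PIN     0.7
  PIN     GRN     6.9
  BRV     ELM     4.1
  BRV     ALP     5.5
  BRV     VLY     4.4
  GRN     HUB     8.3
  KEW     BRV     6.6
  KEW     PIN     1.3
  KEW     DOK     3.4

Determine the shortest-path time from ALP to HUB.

Compare a few routes:
ALP - PIN - HUB: 1.8+3.6 = 5.4
ALP - ELM - PIN - KEW - HUB: 1.1+0.7+1.3+4.8 = 7.9
ALP - PIN - KEW - HUB: 1.8+1.3+4.8 = 7.9
Cheapest is ALP - PIN - HUB at 5.4 min.

5.4 min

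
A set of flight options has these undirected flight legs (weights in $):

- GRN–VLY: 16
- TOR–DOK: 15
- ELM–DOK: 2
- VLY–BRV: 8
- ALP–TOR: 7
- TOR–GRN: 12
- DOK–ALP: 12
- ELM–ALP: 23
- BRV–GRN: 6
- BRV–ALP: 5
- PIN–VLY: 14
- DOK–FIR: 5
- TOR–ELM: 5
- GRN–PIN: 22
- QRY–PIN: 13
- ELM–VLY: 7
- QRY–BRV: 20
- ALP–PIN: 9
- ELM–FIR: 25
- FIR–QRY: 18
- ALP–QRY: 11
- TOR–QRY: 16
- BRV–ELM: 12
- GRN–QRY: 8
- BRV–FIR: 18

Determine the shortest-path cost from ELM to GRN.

Candidate routes:
ELM → BRV → GRN: 12+6 = 18
ELM → TOR → GRN: 5+12 = 17
Cheapest is ELM → TOR → GRN at $17.

$17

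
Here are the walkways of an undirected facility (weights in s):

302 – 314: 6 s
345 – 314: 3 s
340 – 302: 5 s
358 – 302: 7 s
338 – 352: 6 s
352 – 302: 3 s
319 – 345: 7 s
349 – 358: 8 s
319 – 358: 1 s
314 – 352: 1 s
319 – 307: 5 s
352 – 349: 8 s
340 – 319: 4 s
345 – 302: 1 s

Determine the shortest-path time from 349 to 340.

Settle nodes by increasing distance from 349:
349: 0
358: 8  (via 349)
352: 8  (via 349)
319: 9  (via 358)
314: 9  (via 352)
302: 11  (via 352)
345: 12  (via 314)
340: 13  (via 319)
Shortest route: 349 → 358 → 319 → 340 = 13 s.

13 s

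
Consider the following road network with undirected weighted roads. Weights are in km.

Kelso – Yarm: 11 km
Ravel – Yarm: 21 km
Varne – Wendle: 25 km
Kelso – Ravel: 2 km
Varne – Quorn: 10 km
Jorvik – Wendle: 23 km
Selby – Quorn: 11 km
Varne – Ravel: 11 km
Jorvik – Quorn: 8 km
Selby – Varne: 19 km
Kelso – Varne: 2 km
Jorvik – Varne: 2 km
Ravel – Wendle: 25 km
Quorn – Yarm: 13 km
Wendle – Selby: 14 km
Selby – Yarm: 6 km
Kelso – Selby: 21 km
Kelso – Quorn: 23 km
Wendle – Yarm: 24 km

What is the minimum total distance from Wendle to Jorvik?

23 km

Running Dijkstra from Wendle:
Wendle: 0
Selby: 14  (via Wendle)
Yarm: 20  (via Selby)
Jorvik: 23  (via Wendle)
Shortest route: Wendle → Jorvik = 23 km.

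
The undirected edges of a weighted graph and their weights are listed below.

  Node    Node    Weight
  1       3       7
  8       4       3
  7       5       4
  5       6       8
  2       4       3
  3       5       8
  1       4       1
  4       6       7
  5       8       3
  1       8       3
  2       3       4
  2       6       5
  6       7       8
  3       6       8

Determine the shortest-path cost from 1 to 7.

10

Enumerating some paths:
1 - 4 - 2 - 6 - 7: 1+3+5+8 = 17
1 - 4 - 6 - 7: 1+7+8 = 16
1 - 8 - 5 - 7: 3+3+4 = 10
1 - 4 - 8 - 5 - 7: 1+3+3+4 = 11
Cheapest is 1 - 8 - 5 - 7 at 10.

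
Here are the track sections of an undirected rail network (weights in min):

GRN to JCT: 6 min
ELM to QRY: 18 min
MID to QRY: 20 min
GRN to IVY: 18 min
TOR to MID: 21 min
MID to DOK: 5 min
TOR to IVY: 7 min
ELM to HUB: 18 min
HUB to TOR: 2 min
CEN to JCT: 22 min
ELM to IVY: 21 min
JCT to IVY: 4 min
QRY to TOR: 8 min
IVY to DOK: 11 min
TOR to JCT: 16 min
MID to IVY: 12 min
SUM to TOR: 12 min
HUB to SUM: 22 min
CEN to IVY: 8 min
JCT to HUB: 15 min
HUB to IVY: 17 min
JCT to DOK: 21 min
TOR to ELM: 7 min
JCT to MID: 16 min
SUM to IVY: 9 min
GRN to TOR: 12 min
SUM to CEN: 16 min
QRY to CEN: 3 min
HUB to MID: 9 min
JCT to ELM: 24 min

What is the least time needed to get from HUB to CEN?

Settle nodes by increasing distance from HUB:
HUB: 0
TOR: 2  (via HUB)
IVY: 9  (via TOR)
ELM: 9  (via TOR)
MID: 9  (via HUB)
QRY: 10  (via TOR)
CEN: 13  (via QRY)
Shortest route: HUB → TOR → QRY → CEN = 13 min.

13 min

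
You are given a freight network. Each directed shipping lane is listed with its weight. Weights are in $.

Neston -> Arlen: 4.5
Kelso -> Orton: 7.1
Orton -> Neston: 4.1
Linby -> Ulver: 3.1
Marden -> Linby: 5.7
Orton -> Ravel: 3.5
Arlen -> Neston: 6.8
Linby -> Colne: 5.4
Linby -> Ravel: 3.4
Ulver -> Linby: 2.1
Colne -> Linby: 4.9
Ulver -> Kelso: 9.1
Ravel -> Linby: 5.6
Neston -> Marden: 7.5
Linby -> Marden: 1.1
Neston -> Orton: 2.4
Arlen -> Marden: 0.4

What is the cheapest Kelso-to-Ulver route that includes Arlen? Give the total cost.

Shortest Kelso→Arlen: Kelso–Orton–Neston–Arlen = 15.7
Best Arlen to Ulver: Arlen–Marden–Linby–Ulver costing 9.2
Total via Arlen: 15.7 + 9.2 = $24.9.

$24.9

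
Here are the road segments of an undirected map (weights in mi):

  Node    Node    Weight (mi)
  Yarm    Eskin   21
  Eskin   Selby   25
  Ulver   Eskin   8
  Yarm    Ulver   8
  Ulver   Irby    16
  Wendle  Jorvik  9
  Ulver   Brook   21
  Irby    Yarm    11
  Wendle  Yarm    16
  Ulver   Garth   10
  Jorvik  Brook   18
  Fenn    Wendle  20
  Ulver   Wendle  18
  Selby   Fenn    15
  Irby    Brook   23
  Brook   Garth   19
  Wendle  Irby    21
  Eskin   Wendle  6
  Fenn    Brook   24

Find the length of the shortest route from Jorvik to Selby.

Compare a few routes:
Jorvik - Wendle - Eskin - Selby: 9+6+25 = 40
Jorvik - Wendle - Fenn - Selby: 9+20+15 = 44
The minimum is 40 mi via Jorvik - Wendle - Eskin - Selby.

40 mi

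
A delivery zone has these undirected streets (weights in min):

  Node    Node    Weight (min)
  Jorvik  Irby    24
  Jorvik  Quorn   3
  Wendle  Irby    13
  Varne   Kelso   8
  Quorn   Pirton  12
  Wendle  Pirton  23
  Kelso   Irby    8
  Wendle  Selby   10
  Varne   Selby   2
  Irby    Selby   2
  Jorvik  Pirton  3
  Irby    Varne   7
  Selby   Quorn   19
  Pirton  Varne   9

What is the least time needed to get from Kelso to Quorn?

23 min

Compare a few routes:
Kelso - Varne - Pirton - Jorvik - Quorn: 8+9+3+3 = 23
Kelso - Irby - Selby - Quorn: 8+2+19 = 29
Kelso - Varne - Pirton - Quorn: 8+9+12 = 29
Kelso - Irby - Selby - Varne - Pirton - Jorvik - Quorn: 8+2+2+9+3+3 = 27
Cheapest is Kelso - Varne - Pirton - Jorvik - Quorn at 23 min.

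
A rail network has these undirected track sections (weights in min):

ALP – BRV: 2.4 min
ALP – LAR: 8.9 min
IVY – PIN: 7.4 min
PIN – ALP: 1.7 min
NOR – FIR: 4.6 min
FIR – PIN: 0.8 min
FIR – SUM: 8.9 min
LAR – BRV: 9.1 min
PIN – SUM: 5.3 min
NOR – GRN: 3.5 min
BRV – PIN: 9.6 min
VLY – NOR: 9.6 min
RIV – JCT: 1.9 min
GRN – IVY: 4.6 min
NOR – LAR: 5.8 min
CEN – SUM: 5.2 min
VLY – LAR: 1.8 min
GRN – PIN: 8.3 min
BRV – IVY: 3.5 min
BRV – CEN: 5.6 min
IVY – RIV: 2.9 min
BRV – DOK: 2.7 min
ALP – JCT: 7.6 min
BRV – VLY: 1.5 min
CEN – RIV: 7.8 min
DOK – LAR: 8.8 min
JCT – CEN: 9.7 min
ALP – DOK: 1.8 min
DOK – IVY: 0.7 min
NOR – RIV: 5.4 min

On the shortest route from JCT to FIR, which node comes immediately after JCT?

RIV

Enumerating some paths:
JCT - ALP - PIN - FIR: 7.6+1.7+0.8 = 10.1
JCT - RIV - IVY - DOK - ALP - PIN - FIR: 1.9+2.9+0.7+1.8+1.7+0.8 = 9.8
Cheapest is JCT - RIV - IVY - DOK - ALP - PIN - FIR at 9.8 min.
So from JCT the first move is to RIV.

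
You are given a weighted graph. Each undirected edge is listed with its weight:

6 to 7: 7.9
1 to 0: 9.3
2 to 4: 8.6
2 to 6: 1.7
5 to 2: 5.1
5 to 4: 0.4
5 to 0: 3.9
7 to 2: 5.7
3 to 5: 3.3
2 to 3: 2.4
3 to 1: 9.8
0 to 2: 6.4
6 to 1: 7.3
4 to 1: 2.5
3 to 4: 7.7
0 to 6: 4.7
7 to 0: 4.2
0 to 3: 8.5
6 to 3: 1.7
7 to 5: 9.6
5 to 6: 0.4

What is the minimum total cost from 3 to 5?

2.1

Candidate routes:
3 → 6 → 5: 1.7+0.4 = 2.1
3 → 5: 3.3 = 3.3
Cheapest is 3 → 6 → 5 at 2.1.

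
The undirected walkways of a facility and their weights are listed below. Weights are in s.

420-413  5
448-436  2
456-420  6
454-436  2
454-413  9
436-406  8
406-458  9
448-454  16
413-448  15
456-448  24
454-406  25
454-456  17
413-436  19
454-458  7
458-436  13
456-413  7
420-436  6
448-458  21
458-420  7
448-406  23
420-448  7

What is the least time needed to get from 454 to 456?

Enumerating some paths:
454 → 436 → 420 → 456: 2+6+6 = 14
454 → 436 → 448 → 420 → 456: 2+2+7+6 = 17
454 → 413 → 456: 9+7 = 16
Cheapest is 454 → 436 → 420 → 456 at 14 s.

14 s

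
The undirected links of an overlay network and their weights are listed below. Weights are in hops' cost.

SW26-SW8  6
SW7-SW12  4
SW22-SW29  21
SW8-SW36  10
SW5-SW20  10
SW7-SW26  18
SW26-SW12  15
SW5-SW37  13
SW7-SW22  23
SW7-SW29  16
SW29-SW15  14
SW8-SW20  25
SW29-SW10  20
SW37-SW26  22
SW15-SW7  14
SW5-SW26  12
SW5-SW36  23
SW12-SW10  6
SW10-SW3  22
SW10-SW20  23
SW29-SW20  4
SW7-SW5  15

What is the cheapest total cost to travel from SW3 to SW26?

43 hops' cost

Compare a few routes:
SW3 → SW10 → SW12 → SW7 → SW26: 22+6+4+18 = 50
SW3 → SW10 → SW12 → SW7 → SW5 → SW26: 22+6+4+15+12 = 59
SW3 → SW10 → SW12 → SW26: 22+6+15 = 43
Cheapest is SW3 → SW10 → SW12 → SW26 at 43 hops' cost.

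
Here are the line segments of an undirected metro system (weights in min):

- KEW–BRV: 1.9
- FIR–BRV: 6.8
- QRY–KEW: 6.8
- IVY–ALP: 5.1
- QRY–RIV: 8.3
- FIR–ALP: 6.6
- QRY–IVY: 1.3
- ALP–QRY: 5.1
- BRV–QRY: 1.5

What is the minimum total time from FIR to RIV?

Settle nodes by increasing distance from FIR:
FIR: 0
ALP: 6.6  (via FIR)
BRV: 6.8  (via FIR)
QRY: 8.3  (via BRV)
KEW: 8.7  (via BRV)
IVY: 9.6  (via QRY)
RIV: 16.6  (via QRY)
Shortest route: FIR → BRV → QRY → RIV = 16.6 min.

16.6 min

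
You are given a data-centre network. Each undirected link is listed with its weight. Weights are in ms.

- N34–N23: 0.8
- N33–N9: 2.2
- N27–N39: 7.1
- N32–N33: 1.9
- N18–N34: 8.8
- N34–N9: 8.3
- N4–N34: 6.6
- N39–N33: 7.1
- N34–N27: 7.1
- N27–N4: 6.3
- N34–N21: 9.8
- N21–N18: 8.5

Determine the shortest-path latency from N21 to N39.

Candidate routes:
N21 → N34 → N9 → N33 → N39: 9.8+8.3+2.2+7.1 = 27.4
N21 → N18 → N34 → N27 → N39: 8.5+8.8+7.1+7.1 = 31.5
N21 → N34 → N27 → N39: 9.8+7.1+7.1 = 24
N21 → N34 → N4 → N27 → N39: 9.8+6.6+6.3+7.1 = 29.8
Cheapest is N21 → N34 → N27 → N39 at 24 ms.

24 ms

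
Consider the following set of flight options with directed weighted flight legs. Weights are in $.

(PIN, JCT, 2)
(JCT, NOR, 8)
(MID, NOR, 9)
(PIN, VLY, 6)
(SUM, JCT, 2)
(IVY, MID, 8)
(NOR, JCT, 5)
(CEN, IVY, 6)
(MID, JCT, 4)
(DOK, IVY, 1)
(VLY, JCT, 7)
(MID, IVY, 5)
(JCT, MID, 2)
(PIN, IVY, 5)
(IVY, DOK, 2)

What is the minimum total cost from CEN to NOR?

$23

Compare a few routes:
CEN - IVY - MID - JCT - NOR: 6+8+4+8 = 26
CEN - IVY - MID - NOR: 6+8+9 = 23
The minimum is $23 via CEN - IVY - MID - NOR.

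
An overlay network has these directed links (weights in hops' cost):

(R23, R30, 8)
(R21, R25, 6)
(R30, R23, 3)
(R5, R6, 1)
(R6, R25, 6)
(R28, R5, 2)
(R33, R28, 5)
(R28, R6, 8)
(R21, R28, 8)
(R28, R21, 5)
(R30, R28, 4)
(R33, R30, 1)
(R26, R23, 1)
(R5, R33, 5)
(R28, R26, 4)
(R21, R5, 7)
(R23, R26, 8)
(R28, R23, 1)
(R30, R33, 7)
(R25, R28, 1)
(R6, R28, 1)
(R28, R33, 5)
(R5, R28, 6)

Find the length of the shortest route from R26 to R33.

16 hops' cost

Candidate routes:
R26–R23–R30–R28–R33: 1+8+4+5 = 18
R26–R23–R30–R33: 1+8+7 = 16
Cheapest is R26–R23–R30–R33 at 16 hops' cost.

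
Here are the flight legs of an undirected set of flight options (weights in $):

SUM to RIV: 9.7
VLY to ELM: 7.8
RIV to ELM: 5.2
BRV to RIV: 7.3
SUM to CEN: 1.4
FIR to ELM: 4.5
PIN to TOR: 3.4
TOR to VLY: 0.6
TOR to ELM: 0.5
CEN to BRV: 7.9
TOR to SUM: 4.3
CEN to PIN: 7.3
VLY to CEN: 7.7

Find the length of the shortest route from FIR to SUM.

$9.3

Running Dijkstra from FIR:
FIR: 0
ELM: 4.5  (via FIR)
TOR: 5  (via ELM)
VLY: 5.6  (via TOR)
PIN: 8.4  (via TOR)
SUM: 9.3  (via TOR)
Shortest route: FIR → ELM → TOR → SUM = $9.3.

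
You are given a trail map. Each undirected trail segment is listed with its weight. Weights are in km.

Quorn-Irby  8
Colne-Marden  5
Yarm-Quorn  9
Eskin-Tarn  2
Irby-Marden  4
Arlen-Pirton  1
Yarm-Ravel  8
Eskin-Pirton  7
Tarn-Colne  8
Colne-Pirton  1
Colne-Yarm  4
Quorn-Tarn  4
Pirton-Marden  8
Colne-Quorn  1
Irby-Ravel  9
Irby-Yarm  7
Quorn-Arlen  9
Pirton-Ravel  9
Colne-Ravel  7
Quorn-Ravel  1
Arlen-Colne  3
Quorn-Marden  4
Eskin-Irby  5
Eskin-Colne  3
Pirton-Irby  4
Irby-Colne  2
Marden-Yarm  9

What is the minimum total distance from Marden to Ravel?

5 km

Shortest distances from Marden:
Marden: 0
Irby: 4  (via Marden)
Quorn: 4  (via Marden)
Ravel: 5  (via Quorn)
Shortest route: Marden → Quorn → Ravel = 5 km.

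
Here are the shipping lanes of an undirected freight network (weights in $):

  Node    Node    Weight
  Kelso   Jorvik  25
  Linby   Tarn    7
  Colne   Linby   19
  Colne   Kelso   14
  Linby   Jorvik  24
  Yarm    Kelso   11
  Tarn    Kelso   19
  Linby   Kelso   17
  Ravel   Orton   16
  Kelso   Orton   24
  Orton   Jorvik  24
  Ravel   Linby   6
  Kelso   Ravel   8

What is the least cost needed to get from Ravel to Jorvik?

$30

Enumerating some paths:
Ravel–Kelso–Jorvik: 8+25 = 33
Ravel–Orton–Jorvik: 16+24 = 40
Ravel–Linby–Jorvik: 6+24 = 30
The minimum is $30 via Ravel–Linby–Jorvik.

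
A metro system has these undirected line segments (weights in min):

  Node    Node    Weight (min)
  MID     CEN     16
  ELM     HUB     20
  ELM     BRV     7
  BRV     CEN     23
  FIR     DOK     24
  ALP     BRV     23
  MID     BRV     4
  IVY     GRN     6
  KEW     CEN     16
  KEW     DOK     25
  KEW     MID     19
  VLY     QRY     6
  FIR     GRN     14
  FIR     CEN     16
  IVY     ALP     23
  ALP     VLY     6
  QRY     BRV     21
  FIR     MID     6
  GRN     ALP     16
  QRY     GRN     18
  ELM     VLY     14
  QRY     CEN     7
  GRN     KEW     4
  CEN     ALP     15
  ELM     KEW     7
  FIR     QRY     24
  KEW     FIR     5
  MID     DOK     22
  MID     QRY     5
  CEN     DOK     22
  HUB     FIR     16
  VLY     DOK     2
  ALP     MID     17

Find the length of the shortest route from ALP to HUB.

39 min

Running Dijkstra from ALP:
ALP: 0
VLY: 6  (via ALP)
DOK: 8  (via VLY)
QRY: 12  (via VLY)
CEN: 15  (via ALP)
GRN: 16  (via ALP)
MID: 17  (via ALP)
KEW: 20  (via GRN)
ELM: 20  (via VLY)
BRV: 21  (via MID)
IVY: 22  (via GRN)
FIR: 23  (via MID)
HUB: 39  (via FIR)
Shortest route: ALP → MID → FIR → HUB = 39 min.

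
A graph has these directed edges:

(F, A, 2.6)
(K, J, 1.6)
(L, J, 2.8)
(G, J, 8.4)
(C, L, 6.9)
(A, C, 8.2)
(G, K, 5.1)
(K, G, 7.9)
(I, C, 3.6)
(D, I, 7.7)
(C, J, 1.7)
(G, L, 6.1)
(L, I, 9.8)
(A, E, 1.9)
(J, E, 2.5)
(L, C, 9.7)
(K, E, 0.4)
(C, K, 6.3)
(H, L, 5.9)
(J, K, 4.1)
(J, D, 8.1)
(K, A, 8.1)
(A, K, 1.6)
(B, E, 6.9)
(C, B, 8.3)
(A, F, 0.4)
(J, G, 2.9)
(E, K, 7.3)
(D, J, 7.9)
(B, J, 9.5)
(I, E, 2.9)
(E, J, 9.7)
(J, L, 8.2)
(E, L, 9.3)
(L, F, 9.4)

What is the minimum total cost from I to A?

Running Dijkstra from I:
I: 0
E: 2.9  (via I)
C: 3.6  (via I)
J: 5.3  (via C)
G: 8.2  (via J)
K: 9.4  (via J)
L: 10.5  (via C)
B: 11.9  (via C)
D: 13.4  (via J)
A: 17.5  (via K)
Shortest route: I → C → J → K → A = 17.5.

17.5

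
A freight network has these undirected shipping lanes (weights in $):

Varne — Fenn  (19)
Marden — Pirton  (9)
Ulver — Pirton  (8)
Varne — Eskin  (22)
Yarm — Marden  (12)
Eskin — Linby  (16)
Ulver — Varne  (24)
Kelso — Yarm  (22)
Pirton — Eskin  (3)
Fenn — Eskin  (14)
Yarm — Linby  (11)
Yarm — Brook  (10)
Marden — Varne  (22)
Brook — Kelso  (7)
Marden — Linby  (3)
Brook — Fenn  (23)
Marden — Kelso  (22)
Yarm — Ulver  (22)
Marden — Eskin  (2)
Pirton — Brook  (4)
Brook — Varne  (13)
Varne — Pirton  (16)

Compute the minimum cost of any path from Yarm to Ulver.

$22

Settle nodes by increasing distance from Yarm:
Yarm: 0
Brook: 10  (via Yarm)
Linby: 11  (via Yarm)
Marden: 12  (via Yarm)
Eskin: 14  (via Marden)
Pirton: 14  (via Brook)
Kelso: 17  (via Brook)
Ulver: 22  (via Yarm)
Shortest route: Yarm → Ulver = $22.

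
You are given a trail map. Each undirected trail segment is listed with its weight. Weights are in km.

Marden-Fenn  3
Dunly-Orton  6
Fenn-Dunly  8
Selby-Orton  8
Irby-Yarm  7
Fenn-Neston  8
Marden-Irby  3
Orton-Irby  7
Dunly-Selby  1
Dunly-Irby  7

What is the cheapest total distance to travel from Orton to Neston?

21 km

Shortest distances from Orton:
Orton: 0
Dunly: 6  (via Orton)
Irby: 7  (via Orton)
Selby: 7  (via Dunly)
Marden: 10  (via Irby)
Fenn: 13  (via Marden)
Yarm: 14  (via Irby)
Neston: 21  (via Fenn)
Shortest route: Orton → Irby → Marden → Fenn → Neston = 21 km.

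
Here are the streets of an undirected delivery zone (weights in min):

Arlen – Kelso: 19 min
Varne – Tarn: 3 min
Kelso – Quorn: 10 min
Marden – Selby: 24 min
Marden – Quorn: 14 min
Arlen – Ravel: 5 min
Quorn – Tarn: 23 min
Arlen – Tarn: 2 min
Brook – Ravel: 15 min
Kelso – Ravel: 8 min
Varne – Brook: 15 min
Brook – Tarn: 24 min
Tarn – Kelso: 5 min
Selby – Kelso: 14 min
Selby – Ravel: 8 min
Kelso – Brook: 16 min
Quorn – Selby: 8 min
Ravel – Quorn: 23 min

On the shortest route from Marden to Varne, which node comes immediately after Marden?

Candidate routes:
Marden - Quorn - Kelso - Tarn - Varne: 14+10+5+3 = 32
Marden - Quorn - Tarn - Varne: 14+23+3 = 40
Marden - Quorn - Selby - Ravel - Arlen - Tarn - Varne: 14+8+8+5+2+3 = 40
The minimum is 32 min via Marden - Quorn - Kelso - Tarn - Varne.
So from Marden the first move is to Quorn.

Quorn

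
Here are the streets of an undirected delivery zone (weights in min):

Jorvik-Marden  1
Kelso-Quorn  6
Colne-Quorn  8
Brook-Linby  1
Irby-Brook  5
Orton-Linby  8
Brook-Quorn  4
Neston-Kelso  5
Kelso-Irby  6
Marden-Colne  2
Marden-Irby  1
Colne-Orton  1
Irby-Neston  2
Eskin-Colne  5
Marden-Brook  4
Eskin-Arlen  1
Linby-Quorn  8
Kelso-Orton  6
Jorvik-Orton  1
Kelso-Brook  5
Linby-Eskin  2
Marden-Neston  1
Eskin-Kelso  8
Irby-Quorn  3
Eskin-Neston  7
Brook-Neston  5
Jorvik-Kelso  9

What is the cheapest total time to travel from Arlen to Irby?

Shortest distances from Arlen:
Arlen: 0
Eskin: 1  (via Arlen)
Linby: 3  (via Eskin)
Brook: 4  (via Linby)
Colne: 6  (via Eskin)
Orton: 7  (via Colne)
Jorvik: 8  (via Orton)
Quorn: 8  (via Brook)
Marden: 8  (via Brook)
Neston: 8  (via Eskin)
Irby: 9  (via Brook)
Shortest route: Arlen–Eskin–Linby–Brook–Irby = 9 min.

9 min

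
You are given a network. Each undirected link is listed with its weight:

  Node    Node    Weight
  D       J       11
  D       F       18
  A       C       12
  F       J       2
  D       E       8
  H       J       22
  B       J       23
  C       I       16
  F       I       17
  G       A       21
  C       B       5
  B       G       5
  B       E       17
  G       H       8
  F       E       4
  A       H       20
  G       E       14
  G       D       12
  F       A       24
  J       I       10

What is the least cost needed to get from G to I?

26

Enumerating some paths:
G - E - F - J - I: 14+4+2+10 = 30
G - B - C - I: 5+5+16 = 26
The minimum is 26 via G - B - C - I.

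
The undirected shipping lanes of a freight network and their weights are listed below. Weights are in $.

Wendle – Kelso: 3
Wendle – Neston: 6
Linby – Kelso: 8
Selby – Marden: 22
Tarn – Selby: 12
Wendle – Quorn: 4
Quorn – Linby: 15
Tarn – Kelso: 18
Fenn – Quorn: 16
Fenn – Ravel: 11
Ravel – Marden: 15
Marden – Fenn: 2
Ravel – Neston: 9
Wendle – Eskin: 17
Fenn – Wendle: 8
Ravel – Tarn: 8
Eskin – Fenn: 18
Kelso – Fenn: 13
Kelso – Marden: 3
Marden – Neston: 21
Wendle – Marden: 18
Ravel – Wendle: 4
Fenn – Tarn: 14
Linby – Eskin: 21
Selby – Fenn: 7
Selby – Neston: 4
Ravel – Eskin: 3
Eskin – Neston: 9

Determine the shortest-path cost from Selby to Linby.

Candidate routes:
Selby - Neston - Wendle - Kelso - Linby: 4+6+3+8 = 21
Selby - Fenn - Marden - Kelso - Linby: 7+2+3+8 = 20
The minimum is $20 via Selby - Fenn - Marden - Kelso - Linby.

$20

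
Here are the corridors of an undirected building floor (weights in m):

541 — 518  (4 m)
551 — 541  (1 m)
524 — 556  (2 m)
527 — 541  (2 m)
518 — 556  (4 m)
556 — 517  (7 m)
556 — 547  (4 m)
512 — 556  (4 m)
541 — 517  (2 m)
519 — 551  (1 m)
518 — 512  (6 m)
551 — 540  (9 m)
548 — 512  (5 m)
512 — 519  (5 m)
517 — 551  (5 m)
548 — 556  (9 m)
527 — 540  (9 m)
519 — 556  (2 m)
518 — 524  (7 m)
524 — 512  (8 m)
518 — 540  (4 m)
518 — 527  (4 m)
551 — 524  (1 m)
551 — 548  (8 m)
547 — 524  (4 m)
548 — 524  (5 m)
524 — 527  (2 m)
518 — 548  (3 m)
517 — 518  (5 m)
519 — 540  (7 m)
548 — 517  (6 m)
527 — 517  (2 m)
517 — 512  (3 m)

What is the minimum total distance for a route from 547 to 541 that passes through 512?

Shortest 547→512: 547 → 556 → 512 = 8
Best 512 to 541: 512 → 517 → 541 costing 5
Total via 512: 8 + 5 = 13 m.

13 m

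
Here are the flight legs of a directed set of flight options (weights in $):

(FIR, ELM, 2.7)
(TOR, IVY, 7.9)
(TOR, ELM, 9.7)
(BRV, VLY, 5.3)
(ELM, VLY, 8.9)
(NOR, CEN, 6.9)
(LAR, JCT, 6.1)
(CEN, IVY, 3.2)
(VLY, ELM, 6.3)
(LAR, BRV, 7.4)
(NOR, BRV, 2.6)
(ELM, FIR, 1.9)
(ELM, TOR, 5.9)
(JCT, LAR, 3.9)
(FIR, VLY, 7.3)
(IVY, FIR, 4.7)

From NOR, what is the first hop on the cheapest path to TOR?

BRV

Candidate routes:
NOR → CEN → IVY → FIR → ELM → TOR: 6.9+3.2+4.7+2.7+5.9 = 23.4
NOR → BRV → VLY → ELM → TOR: 2.6+5.3+6.3+5.9 = 20.1
The minimum is $20.1 via NOR → BRV → VLY → ELM → TOR.
So from NOR the first move is to BRV.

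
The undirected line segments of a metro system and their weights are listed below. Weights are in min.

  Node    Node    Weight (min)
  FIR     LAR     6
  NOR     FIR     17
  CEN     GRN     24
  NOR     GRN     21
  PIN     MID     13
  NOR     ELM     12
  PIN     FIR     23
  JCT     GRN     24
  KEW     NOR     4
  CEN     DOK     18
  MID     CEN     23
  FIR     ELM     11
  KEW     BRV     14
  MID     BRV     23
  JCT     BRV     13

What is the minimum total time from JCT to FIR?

48 min

Candidate routes:
JCT → BRV → KEW → NOR → ELM → FIR: 13+14+4+12+11 = 54
JCT → GRN → NOR → FIR: 24+21+17 = 62
JCT → BRV → KEW → NOR → FIR: 13+14+4+17 = 48
JCT → GRN → NOR → ELM → FIR: 24+21+12+11 = 68
Cheapest is JCT → BRV → KEW → NOR → FIR at 48 min.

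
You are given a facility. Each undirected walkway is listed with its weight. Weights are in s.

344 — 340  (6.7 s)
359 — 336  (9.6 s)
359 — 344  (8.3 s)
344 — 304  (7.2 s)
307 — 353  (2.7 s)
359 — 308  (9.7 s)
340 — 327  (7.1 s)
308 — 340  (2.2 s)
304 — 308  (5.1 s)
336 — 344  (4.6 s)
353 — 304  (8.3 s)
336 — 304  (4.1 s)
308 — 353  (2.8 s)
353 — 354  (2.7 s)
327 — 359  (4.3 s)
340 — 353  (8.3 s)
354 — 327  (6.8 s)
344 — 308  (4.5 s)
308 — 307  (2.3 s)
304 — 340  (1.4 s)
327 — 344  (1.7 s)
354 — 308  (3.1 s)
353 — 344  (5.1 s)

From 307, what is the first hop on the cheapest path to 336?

Candidate routes:
307–308–344–336: 2.3+4.5+4.6 = 11.4
307–353–344–336: 2.7+5.1+4.6 = 12.4
307–308–340–304–336: 2.3+2.2+1.4+4.1 = 10
307–308–304–336: 2.3+5.1+4.1 = 11.5
Cheapest is 307–308–340–304–336 at 10 s.
So from 307 the first move is to 308.

308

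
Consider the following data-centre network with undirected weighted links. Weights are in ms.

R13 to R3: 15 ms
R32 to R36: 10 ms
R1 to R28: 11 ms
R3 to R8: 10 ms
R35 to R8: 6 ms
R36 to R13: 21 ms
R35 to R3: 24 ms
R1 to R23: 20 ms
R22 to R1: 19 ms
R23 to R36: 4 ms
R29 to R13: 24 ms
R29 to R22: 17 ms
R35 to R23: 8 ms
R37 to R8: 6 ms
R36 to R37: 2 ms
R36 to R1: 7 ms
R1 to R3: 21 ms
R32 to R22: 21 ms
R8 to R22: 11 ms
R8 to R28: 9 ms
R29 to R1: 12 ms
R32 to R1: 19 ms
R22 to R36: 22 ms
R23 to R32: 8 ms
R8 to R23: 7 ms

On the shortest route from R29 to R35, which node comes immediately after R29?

Enumerating some paths:
R29 → R1 → R36 → R37 → R8 → R35: 12+7+2+6+6 = 33
R29 → R1 → R36 → R23 → R35: 12+7+4+8 = 31
Cheapest is R29 → R1 → R36 → R23 → R35 at 31 ms.
So from R29 the first move is to R1.

R1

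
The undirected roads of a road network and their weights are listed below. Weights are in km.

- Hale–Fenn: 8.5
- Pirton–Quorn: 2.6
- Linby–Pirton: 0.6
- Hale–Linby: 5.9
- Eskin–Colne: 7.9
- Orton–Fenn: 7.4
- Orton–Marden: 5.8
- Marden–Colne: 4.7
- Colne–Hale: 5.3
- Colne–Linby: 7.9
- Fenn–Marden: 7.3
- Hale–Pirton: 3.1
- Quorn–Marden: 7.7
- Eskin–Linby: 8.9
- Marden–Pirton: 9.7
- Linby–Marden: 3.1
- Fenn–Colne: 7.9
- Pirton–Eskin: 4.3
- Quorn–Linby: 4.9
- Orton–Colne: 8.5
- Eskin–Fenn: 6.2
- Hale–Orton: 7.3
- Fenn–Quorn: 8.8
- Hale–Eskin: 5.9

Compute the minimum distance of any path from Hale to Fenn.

Compare a few routes:
Hale → Fenn: 8.5 = 8.5
Hale → Eskin → Fenn: 5.9+6.2 = 12.1
Hale → Colne → Fenn: 5.3+7.9 = 13.2
Hale → Pirton → Eskin → Fenn: 3.1+4.3+6.2 = 13.6
Cheapest is Hale → Fenn at 8.5 km.

8.5 km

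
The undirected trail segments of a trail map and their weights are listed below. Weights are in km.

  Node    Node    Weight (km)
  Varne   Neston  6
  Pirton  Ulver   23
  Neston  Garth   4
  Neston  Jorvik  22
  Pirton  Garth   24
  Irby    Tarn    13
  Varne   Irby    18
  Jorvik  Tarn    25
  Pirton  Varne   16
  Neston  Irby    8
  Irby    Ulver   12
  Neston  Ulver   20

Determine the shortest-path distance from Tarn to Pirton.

Candidate routes:
Tarn - Irby - Neston - Garth - Pirton: 13+8+4+24 = 49
Tarn - Irby - Neston - Varne - Pirton: 13+8+6+16 = 43
Tarn - Irby - Ulver - Pirton: 13+12+23 = 48
Tarn - Irby - Varne - Pirton: 13+18+16 = 47
The minimum is 43 km via Tarn - Irby - Neston - Varne - Pirton.

43 km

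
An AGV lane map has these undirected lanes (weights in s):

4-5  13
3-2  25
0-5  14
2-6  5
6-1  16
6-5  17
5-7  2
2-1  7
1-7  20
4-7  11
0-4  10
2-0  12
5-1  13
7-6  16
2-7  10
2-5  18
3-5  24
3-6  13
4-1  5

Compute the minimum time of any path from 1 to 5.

Enumerating some paths:
1–5: 13 = 13
1–4–5: 5+13 = 18
1–4–7–5: 5+11+2 = 18
Cheapest is 1–5 at 13 s.

13 s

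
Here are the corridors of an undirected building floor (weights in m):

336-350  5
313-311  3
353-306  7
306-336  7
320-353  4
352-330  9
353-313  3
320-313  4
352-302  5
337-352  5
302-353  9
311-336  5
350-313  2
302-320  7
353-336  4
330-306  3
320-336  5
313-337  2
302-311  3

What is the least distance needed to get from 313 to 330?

Compare a few routes:
313 - 337 - 352 - 330: 2+5+9 = 16
313 - 353 - 336 - 306 - 330: 3+4+7+3 = 17
313 - 353 - 306 - 330: 3+7+3 = 13
The minimum is 13 m via 313 - 353 - 306 - 330.

13 m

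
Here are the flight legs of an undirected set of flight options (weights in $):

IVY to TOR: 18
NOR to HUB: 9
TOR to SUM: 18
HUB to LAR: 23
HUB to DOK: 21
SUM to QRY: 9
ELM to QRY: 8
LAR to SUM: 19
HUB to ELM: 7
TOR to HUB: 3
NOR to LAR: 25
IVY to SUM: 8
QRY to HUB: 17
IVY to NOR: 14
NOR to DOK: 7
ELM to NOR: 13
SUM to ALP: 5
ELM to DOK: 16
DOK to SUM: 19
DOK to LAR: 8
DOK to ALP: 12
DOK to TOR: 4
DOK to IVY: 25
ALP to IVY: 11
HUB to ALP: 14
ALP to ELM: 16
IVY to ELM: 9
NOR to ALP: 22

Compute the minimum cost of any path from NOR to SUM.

Enumerating some paths:
NOR–IVY–SUM: 14+8 = 22
NOR–DOK–SUM: 7+19 = 26
NOR–DOK–ALP–SUM: 7+12+5 = 24
NOR–ALP–SUM: 22+5 = 27
The minimum is $22 via NOR–IVY–SUM.

$22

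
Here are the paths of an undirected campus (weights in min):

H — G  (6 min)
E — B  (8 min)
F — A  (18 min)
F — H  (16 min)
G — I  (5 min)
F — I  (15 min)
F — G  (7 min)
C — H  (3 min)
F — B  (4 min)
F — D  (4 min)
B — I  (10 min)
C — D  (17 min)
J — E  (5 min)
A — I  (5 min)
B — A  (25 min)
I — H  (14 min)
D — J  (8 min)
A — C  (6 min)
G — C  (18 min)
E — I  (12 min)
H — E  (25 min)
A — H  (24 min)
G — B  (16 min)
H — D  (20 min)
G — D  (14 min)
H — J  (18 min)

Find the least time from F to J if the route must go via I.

29 min

Best F to I: F–G–I costing 12
Shortest I→J: I–E–J = 17
Total via I: 12 + 17 = 29 min.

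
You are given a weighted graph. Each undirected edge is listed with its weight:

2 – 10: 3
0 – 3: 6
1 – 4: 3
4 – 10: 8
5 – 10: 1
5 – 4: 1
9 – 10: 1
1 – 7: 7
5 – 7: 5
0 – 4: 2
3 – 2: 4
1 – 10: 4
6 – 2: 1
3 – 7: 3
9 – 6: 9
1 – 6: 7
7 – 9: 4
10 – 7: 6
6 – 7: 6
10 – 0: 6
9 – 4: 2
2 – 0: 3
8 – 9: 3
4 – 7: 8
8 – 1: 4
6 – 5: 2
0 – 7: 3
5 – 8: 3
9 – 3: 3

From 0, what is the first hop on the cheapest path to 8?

Enumerating some paths:
0 → 4 → 5 → 8: 2+1+3 = 6
0 → 4 → 9 → 8: 2+2+3 = 7
The minimum is 6 via 0 → 4 → 5 → 8.
So from 0 the first move is to 4.

4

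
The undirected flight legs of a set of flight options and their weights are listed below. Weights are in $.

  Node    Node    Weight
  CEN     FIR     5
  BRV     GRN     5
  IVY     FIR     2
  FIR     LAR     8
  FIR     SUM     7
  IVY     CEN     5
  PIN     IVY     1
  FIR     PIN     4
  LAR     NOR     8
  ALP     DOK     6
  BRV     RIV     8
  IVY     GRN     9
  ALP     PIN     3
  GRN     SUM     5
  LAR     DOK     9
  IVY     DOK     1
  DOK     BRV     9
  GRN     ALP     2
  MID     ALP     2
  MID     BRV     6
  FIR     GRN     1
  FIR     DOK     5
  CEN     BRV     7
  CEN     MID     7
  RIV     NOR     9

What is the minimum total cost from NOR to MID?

$21

Settle nodes by increasing distance from NOR:
NOR: 0
LAR: 8  (via NOR)
RIV: 9  (via NOR)
FIR: 16  (via LAR)
BRV: 17  (via RIV)
DOK: 17  (via LAR)
GRN: 17  (via FIR)
IVY: 18  (via FIR)
PIN: 19  (via IVY)
ALP: 19  (via GRN)
CEN: 21  (via FIR)
MID: 21  (via ALP)
Shortest route: NOR–LAR–FIR–GRN–ALP–MID = $21.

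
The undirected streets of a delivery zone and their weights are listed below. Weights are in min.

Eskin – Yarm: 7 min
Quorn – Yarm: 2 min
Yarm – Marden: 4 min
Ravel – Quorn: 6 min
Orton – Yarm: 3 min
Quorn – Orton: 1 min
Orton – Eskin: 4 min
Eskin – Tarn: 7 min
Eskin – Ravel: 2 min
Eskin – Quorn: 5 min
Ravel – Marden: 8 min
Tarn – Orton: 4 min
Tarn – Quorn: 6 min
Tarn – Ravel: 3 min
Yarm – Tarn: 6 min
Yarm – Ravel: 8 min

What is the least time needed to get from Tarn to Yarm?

6 min

Settle nodes by increasing distance from Tarn:
Tarn: 0
Ravel: 3  (via Tarn)
Orton: 4  (via Tarn)
Eskin: 5  (via Ravel)
Quorn: 5  (via Orton)
Yarm: 6  (via Tarn)
Shortest route: Tarn → Yarm = 6 min.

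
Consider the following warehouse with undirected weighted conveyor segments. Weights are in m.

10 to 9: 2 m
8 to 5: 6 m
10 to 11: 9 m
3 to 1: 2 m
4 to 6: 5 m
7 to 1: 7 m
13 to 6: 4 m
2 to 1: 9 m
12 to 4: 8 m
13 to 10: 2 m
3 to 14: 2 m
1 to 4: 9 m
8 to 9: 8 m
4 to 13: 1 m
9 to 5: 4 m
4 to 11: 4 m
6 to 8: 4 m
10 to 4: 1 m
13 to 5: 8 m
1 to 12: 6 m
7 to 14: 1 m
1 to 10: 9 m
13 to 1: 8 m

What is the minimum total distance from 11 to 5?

11 m

Running Dijkstra from 11:
11: 0
4: 4  (via 11)
10: 5  (via 4)
13: 5  (via 4)
9: 7  (via 10)
6: 9  (via 4)
5: 11  (via 9)
Shortest route: 11 → 4 → 10 → 9 → 5 = 11 m.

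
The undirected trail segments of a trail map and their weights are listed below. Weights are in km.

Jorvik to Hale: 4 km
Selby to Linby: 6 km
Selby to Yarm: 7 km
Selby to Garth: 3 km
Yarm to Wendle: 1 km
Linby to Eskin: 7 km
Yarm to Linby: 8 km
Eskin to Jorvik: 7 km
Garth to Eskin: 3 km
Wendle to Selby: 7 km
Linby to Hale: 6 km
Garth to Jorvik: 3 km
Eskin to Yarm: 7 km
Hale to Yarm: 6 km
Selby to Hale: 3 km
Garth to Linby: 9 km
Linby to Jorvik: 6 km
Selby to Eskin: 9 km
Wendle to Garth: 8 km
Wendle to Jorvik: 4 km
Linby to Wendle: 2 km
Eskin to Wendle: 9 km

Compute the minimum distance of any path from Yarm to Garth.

Enumerating some paths:
Yarm–Wendle–Garth: 1+8 = 9
Yarm–Wendle–Jorvik–Garth: 1+4+3 = 8
Cheapest is Yarm–Wendle–Jorvik–Garth at 8 km.

8 km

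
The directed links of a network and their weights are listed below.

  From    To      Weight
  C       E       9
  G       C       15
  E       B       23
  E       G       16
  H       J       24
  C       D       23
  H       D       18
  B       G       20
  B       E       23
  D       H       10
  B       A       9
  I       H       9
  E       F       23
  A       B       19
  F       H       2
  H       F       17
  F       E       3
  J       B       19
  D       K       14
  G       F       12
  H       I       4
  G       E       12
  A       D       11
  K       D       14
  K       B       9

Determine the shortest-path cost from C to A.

41

Enumerating some paths:
C → E → B → A: 9+23+9 = 41
C → E → F → H → D → K → B → A: 9+23+2+18+14+9+9 = 84
C → D → K → B → A: 23+14+9+9 = 55
Cheapest is C → E → B → A at 41.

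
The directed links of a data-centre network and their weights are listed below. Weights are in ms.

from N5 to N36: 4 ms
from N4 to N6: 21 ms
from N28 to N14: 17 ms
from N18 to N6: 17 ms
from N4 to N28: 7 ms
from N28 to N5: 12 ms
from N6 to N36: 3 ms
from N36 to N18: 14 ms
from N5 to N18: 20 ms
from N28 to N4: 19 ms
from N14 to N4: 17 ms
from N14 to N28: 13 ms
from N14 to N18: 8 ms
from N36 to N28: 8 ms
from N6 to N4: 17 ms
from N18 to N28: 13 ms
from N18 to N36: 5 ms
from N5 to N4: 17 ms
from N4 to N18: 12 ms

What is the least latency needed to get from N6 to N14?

28 ms

Candidate routes:
N6 → N4 → N28 → N14: 17+7+17 = 41
N6 → N4 → N18 → N28 → N14: 17+12+13+17 = 59
N6 → N36 → N28 → N14: 3+8+17 = 28
N6 → N36 → N18 → N28 → N14: 3+14+13+17 = 47
The minimum is 28 ms via N6 → N36 → N28 → N14.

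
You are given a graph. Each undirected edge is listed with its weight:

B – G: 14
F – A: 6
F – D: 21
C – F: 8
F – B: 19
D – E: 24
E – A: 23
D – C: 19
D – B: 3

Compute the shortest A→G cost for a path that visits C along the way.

50

Shortest A→C: A–F–C = 14
Shortest C→G: C–D–B–G = 36
Total via C: 14 + 36 = 50.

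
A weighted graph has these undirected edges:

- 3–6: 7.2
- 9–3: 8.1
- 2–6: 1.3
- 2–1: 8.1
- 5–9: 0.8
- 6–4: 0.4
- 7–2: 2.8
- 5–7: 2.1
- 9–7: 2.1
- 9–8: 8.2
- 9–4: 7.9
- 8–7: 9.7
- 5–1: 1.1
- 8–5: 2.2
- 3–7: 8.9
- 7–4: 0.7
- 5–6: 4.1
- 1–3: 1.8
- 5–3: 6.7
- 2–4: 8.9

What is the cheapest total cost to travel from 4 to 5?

Candidate routes:
4–7–5: 0.7+2.1 = 2.8
4–7–9–5: 0.7+2.1+0.8 = 3.6
Cheapest is 4–7–5 at 2.8.

2.8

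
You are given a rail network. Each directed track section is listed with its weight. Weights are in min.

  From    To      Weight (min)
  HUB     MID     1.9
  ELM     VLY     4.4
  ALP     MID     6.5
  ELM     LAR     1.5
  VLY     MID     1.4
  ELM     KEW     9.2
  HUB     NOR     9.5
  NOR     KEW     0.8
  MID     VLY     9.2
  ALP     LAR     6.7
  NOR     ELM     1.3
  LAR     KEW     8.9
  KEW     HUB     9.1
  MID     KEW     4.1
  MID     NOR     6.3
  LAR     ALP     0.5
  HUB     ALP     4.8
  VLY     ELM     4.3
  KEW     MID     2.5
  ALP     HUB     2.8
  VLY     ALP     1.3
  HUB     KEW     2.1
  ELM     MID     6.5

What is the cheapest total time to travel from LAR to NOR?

Shortest distances from LAR:
LAR: 0
ALP: 0.5  (via LAR)
HUB: 3.3  (via ALP)
MID: 5.2  (via HUB)
KEW: 5.4  (via HUB)
NOR: 11.5  (via MID)
Shortest route: LAR → ALP → HUB → MID → NOR = 11.5 min.

11.5 min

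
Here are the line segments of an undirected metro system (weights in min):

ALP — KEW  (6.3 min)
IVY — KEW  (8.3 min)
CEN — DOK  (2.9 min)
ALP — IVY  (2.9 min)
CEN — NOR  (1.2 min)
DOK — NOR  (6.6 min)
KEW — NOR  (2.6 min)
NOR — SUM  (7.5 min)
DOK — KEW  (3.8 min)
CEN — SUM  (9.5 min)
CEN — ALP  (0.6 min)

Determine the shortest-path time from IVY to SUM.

12.2 min

Compare a few routes:
IVY–ALP–CEN–SUM: 2.9+0.6+9.5 = 13
IVY–ALP–CEN–NOR–SUM: 2.9+0.6+1.2+7.5 = 12.2
IVY–KEW–NOR–SUM: 8.3+2.6+7.5 = 18.4
Cheapest is IVY–ALP–CEN–NOR–SUM at 12.2 min.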